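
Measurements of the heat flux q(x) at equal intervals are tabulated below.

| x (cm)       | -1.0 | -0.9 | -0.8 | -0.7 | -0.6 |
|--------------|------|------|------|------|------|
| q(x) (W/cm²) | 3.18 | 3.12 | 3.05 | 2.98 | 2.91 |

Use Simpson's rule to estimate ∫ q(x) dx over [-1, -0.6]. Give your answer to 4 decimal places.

1.2197

h = 0.1, n = 4.
(h/3)·[y₀ + 4y₁ + 2y₂ + 4y₃ + y₄] = 0.033333·(36.59) = 1.2197.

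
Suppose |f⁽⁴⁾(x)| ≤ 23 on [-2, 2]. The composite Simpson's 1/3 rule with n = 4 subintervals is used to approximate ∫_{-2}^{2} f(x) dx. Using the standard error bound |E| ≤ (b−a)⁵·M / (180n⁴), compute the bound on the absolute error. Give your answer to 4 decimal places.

0.5111

|E| ≤ (4)⁵·23 / (180·4⁴) = 23552/46080 = 0.5111.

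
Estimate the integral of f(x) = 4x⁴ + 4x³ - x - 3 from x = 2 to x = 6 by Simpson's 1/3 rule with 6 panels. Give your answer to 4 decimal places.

7447.6214

h = (6 − 2)/6 = 0.666667.
Nodes x₀,…,x₆ = 2, 2.666667, 3.333333, 4, 4.666667, 5.333333, 6.
f(x) = 4x⁴ + 4x³ - x - 3: f₀=91, f₁=272.456790, f₂=635.641975, f₃=1273, f₄=2295.938272, f₅=3834.827160, f₆=6039.
(h/3)·[f₀ + 4f₁ + 2f₂ + 4f₃ + 2f₄ + 4f₅ + f₆] = 0.222222·(33514.296296) = 7447.6214.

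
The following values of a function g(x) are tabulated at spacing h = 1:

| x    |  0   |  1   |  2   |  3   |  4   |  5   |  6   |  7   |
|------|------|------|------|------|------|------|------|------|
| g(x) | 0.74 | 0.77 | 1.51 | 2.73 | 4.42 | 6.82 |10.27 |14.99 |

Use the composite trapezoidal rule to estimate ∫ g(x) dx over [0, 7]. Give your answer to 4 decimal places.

h = 1, n = 7.
(h/2)·[y₀ + 2y₁ + 2y₂ + 2y₃ + 2y₄ + 2y₅ + 2y₆ + y₇] = 0.5·(68.77) = 34.3850.

34.3850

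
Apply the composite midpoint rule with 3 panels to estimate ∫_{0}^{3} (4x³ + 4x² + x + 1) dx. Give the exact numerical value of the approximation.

h = (3 − 0)/3 = 1.
Midpoints m₁,…,m₃ = 0.5, 1.5, 2.5.
f(m₁)=3, f(m₂)=25, f(m₃)=91.
h·[f(m₁) + f(m₂) + f(m₃)] = 1·(119) = 119.

119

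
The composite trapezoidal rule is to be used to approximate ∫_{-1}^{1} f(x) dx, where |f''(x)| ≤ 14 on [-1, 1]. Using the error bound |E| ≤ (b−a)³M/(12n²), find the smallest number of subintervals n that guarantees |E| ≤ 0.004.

49

Need 112/(12n²) ≤ 0.004.
n² ≥ 112/(12·0.004) = 2333.33 ⇒ n ≥ 48.3046, so the smallest n is 49.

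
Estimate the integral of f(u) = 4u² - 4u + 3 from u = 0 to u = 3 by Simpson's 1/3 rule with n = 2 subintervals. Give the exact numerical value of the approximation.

27

h = (3 − 0)/2 = 1.5.
Nodes u₀,…,u₂ = 0, 1.5, 3.
f(u) = 4u² - 4u + 3: f₀=3, f₁=6, f₂=27.
(h/3)·[f₀ + 4f₁ + f₂] = 0.5·(54) = 27.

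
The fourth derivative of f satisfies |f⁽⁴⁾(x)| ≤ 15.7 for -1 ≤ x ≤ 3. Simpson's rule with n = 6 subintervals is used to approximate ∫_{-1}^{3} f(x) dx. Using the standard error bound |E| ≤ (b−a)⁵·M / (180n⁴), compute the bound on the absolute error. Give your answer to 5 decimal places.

0.06892

|E| ≤ (4)⁵·15.7 / (180·6⁴) = 16076.8/233280 = 0.06892.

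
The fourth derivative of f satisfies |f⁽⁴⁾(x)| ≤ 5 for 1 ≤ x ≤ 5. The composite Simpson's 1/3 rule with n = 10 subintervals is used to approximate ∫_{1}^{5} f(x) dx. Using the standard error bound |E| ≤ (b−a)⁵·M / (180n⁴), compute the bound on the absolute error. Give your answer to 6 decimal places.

|E| ≤ (4)⁵·5 / (180·10⁴) = 5120/1800000 = 0.002844.

0.002844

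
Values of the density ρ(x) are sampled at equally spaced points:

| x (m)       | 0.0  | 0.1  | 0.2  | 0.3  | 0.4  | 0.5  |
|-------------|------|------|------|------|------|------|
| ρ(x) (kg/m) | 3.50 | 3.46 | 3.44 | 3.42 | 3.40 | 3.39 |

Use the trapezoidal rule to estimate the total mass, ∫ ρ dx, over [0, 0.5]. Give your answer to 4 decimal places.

h = 0.1, n = 5.
(h/2)·[y₀ + 2y₁ + 2y₂ + 2y₃ + 2y₄ + y₅] = 0.05·(34.33) = 1.7165.

1.7165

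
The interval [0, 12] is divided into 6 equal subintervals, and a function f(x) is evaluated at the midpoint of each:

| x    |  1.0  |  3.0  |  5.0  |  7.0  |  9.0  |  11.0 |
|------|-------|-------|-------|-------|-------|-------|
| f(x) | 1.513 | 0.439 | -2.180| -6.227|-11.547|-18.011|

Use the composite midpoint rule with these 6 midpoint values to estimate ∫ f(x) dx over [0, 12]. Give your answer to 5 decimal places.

-72.02600

h = 2, n = 6.
h·[y(m₁) + y(m₂) + y(m₃) + y(m₄) + y(m₅) + y(m₆)] = 2·(-36.013) = -72.02600.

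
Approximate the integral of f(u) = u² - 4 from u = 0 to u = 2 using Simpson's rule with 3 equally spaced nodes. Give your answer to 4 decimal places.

-5.3333

h = (2 − 0)/2 = 1.
Nodes u₀,…,u₂ = 0, 1, 2.
f(u) = u² - 4: f₀=-4, f₁=-3, f₂=0.
(h/3)·[f₀ + 4f₁ + f₂] = 0.333333·(-16) = -5.3333.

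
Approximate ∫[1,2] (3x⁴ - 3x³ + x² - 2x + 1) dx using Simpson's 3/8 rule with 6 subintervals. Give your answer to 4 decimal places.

7.6840

h = (2 − 1)/6 = 0.166667.
Nodes x₀,…,x₆ = 1, 1.166667, 1.333333, 1.5, 1.666667, 1.833333, 2.
f(x) = 3x⁴ - 3x³ + x² - 2x + 1: f₀=0, f₁=0.821759, f₂=2.481481, f₃=5.3125, f₄=9.703704, f₅=16.099537, f₆=25.
(3h/8)·[f₀ + 3f₁ + 3f₂ + 2f₃ + 3f₄ + 3f₅ + f₆] = 0.0625·(122.944444) = 7.6840.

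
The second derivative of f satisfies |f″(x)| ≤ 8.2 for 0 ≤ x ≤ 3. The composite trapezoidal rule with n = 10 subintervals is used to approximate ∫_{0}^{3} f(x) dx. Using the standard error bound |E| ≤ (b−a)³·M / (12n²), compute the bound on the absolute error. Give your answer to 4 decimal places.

0.1845

|E| ≤ (3)³·8.2 / (12·10²) = 221.4/1200 = 0.1845.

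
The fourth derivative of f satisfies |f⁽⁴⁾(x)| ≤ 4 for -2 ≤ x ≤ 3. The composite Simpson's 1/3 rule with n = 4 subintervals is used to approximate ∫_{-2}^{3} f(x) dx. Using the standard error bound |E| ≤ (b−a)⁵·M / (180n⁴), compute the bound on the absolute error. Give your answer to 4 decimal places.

|E| ≤ (5)⁵·4 / (180·4⁴) = 12500/46080 = 0.2713.

0.2713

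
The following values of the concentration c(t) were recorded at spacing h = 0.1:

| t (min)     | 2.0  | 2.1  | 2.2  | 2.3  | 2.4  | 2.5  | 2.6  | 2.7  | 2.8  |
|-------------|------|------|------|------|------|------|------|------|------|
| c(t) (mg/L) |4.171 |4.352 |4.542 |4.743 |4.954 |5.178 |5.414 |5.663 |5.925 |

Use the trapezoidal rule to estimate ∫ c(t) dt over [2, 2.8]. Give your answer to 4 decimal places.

h = 0.1, n = 8.
(h/2)·[y₀ + 2y₁ + 2y₂ + 2y₃ + 2y₄ + 2y₅ + 2y₆ + 2y₇ + y₈] = 0.05·(79.788) = 3.9894.

3.9894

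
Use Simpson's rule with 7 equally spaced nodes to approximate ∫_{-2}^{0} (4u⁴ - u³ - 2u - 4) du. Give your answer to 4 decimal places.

h = (0 − (-2))/6 = 0.333333.
Nodes u₀,…,u₆ = -2, -1.666667, -1.333333, -1, -0.666667, -0.333333, 0.
f(u) = 4u⁴ - u³ - 2u - 4: f₀=72, f₁=34.827160, f₂=13.679012, f₃=3, f₄=-1.580247, f₅=-3.246914, f₆=-4.
(h/3)·[f₀ + 4f₁ + 2f₂ + 4f₃ + 2f₄ + 4f₅ + f₆] = 0.111111·(230.518519) = 25.6132.

25.6132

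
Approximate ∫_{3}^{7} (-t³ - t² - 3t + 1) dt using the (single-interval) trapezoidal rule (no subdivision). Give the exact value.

-912

T = (b−a)/2 · [f(3) + f(7)] = 2·[(-44) + (-412)] = -912.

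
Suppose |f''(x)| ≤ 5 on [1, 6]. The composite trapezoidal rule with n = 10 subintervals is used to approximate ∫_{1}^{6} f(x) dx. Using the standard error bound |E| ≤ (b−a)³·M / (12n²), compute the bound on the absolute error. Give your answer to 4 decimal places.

0.5208

|E| ≤ (5)³·5 / (12·10²) = 625/1200 = 0.5208.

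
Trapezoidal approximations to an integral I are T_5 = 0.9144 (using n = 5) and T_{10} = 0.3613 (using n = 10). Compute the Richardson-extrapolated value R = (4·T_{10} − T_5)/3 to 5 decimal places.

R = (4·T_{10} − T_5) / 3 = (4·0.3613 − 0.9144)/3 = (0.5308)/3 = 0.17693.

0.17693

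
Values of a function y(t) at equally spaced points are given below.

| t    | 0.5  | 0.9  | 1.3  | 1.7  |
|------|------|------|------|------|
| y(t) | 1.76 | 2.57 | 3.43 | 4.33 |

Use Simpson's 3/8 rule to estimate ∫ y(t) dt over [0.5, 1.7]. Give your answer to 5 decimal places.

3.61350

h = 0.4, n = 3.
(3h/8)·[y₀ + 3y₁ + 3y₂ + y₃] = 0.15·(24.09) = 3.61350.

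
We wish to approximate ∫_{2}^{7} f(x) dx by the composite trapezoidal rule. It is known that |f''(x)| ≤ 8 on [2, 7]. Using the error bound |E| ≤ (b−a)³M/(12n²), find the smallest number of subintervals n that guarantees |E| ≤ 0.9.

Need 1000/(12n²) ≤ 0.9.
n² ≥ 1000/(12·0.9) = 92.5926 ⇒ n ≥ 9.6225, so the smallest n is 10.

10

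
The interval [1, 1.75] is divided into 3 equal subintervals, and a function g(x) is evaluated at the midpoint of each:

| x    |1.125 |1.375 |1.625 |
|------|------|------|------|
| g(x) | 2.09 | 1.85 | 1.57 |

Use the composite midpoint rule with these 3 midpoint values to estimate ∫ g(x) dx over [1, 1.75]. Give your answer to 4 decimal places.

h = 0.25, n = 3.
h·[y(m₁) + y(m₂) + y(m₃)] = 0.25·(5.51) = 1.3775.

1.3775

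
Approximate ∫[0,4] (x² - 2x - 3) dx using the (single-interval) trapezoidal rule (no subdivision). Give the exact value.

4

T = (b−a)/2 · [f(0) + f(4)] = 2·[(-3) + 5] = 4.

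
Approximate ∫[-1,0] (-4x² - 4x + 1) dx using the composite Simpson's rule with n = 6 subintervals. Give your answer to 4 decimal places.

1.6667

h = (0 − (-1))/6 = 0.166667.
Nodes x₀,…,x₆ = -1, -0.833333, -0.666667, -0.5, -0.333333, -0.166667, 0.
f(x) = -4x² - 4x + 1: f₀=1, f₁=1.555556, f₂=1.888889, f₃=2, f₄=1.888889, f₅=1.555556, f₆=1.
(h/3)·[f₀ + 4f₁ + 2f₂ + 4f₃ + 2f₄ + 4f₅ + f₆] = 0.055556·(30) = 1.6667.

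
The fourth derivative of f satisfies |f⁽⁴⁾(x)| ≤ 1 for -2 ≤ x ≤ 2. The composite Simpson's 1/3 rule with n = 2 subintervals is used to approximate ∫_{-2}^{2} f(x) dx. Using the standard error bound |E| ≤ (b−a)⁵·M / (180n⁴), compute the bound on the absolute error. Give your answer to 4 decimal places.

0.3556

|E| ≤ (4)⁵·1 / (180·2⁴) = 1024/2880 = 0.3556.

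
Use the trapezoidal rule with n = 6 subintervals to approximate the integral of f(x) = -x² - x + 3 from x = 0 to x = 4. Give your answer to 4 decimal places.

-17.6296

h = (4 − 0)/6 = 0.666667.
Nodes x₀,…,x₆ = 0, 0.666667, 1.333333, 2, 2.666667, 3.333333, 4.
f(x) = -x² - x + 3: f₀=3, f₁=1.888889, f₂=-0.111111, f₃=-3, f₄=-6.777778, f₅=-11.444444, f₆=-17.
(h/2)·[f₀ + 2f₁ + 2f₂ + 2f₃ + 2f₄ + 2f₅ + f₆] = 0.333333·(-52.888889) = -17.6296.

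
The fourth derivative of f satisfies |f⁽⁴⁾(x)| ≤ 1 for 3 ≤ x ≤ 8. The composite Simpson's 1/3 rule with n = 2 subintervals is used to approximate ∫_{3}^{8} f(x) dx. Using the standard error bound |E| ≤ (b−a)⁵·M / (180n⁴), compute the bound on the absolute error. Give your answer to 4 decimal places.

1.0851

|E| ≤ (5)⁵·1 / (180·2⁴) = 3125/2880 = 1.0851.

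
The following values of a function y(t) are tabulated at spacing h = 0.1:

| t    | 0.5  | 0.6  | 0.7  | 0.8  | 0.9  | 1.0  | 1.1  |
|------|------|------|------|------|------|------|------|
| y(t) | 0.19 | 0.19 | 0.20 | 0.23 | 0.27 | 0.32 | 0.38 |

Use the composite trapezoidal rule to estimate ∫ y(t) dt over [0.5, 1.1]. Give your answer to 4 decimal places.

0.1495

h = 0.1, n = 6.
(h/2)·[y₀ + 2y₁ + 2y₂ + 2y₃ + 2y₄ + 2y₅ + y₆] = 0.05·(2.99) = 0.1495.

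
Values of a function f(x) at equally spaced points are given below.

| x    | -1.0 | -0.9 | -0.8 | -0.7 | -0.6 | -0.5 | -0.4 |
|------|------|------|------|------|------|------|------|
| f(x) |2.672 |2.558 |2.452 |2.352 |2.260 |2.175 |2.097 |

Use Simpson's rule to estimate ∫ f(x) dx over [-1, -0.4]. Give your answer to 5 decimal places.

1.41777

h = 0.1, n = 6.
(h/3)·[y₀ + 4y₁ + 2y₂ + 4y₃ + 2y₄ + 4y₅ + y₆] = 0.033333·(42.533) = 1.41777.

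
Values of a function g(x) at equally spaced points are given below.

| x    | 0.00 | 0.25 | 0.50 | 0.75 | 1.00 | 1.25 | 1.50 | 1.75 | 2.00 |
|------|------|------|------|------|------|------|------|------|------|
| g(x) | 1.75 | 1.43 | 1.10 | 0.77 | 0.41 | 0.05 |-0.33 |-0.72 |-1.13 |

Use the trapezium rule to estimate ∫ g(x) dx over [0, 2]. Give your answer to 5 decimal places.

h = 0.25, n = 8.
(h/2)·[y₀ + 2y₁ + 2y₂ + 2y₃ + 2y₄ + 2y₅ + 2y₆ + 2y₇ + y₈] = 0.125·(6.04) = 0.75500.

0.75500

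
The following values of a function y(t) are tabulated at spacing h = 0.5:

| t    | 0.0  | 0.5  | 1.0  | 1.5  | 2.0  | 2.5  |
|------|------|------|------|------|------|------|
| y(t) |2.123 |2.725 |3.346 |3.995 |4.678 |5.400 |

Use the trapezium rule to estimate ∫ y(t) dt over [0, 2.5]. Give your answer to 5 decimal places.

9.25275

h = 0.5, n = 5.
(h/2)·[y₀ + 2y₁ + 2y₂ + 2y₃ + 2y₄ + y₅] = 0.25·(37.011) = 9.25275.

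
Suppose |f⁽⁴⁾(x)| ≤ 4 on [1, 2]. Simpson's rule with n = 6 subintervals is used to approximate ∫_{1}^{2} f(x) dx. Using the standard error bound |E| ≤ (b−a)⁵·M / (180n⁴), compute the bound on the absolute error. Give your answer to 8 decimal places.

|E| ≤ (1)⁵·4 / (180·6⁴) = 4/233280 = 0.00001715.

0.00001715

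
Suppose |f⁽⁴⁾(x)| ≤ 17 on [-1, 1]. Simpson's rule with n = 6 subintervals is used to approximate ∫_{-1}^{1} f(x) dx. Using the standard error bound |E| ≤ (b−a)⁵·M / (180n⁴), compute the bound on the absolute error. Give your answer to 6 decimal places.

|E| ≤ (2)⁵·17 / (180·6⁴) = 544/233280 = 0.002332.

0.002332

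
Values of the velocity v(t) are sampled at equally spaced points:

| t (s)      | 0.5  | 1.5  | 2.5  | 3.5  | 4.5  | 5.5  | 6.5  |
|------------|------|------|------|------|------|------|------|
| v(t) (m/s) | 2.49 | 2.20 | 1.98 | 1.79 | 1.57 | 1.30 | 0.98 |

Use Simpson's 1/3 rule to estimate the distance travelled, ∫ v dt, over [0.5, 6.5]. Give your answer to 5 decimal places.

10.57667

h = 1, n = 6.
(h/3)·[y₀ + 4y₁ + 2y₂ + 4y₃ + 2y₄ + 4y₅ + y₆] = 0.333333·(31.73) = 10.57667.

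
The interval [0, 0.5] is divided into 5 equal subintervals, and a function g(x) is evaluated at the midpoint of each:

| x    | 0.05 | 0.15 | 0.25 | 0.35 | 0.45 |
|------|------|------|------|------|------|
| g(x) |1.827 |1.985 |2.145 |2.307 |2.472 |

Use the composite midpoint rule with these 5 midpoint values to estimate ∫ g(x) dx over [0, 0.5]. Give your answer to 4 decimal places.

1.0736

h = 0.1, n = 5.
h·[y(m₁) + y(m₂) + y(m₃) + y(m₄) + y(m₅)] = 0.1·(10.736) = 1.0736.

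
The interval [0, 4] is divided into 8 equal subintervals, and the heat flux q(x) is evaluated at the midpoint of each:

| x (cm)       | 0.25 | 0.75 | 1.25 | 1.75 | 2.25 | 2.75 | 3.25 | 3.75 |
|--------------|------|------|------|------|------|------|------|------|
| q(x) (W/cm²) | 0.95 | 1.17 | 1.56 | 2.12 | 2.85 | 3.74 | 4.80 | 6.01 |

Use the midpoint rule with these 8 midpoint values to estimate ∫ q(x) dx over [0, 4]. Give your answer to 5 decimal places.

h = 0.5, n = 8.
h·[y(m₁) + y(m₂) + y(m₃) + y(m₄) + y(m₅) + y(m₆) + y(m₇) + y(m₈)] = 0.5·(23.20) = 11.60000.

11.60000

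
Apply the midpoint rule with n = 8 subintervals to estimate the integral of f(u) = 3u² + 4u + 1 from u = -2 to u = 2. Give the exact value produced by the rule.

19.75

h = (2 − (-2))/8 = 0.5.
Midpoints m₁,…,m₈ = -1.75, -1.25, -0.75, -0.25, 0.25, 0.75, 1.25, 1.75.
f(m₁)=3.1875, f(m₂)=0.6875, f(m₃)=-0.3125, f(m₄)=0.1875, f(m₅)=2.1875, f(m₆)=5.6875, f(m₇)=10.6875, f(m₈)=17.1875.
h·[f(m₁) + f(m₂) + f(m₃) + f(m₄) + f(m₅) + f(m₆) + f(m₇) + f(m₈)] = 0.5·(39.5) = 19.75.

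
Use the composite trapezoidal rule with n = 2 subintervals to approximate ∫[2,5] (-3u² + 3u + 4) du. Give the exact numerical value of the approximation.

-76.875

h = (5 − 2)/2 = 1.5.
Nodes u₀,…,u₂ = 2, 3.5, 5.
f(u) = -3u² + 3u + 4: f₀=-2, f₁=-22.25, f₂=-56.
(h/2)·[f₀ + 2f₁ + f₂] = 0.75·(-102.5) = -76.875.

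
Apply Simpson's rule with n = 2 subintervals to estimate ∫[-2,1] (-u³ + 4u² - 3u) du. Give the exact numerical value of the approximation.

h = (1 − (-2))/2 = 1.5.
Nodes u₀,…,u₂ = -2, -0.5, 1.
f(u) = -u³ + 4u² - 3u: f₀=30, f₁=2.625, f₂=0.
(h/3)·[f₀ + 4f₁ + f₂] = 0.5·(40.5) = 20.25.

20.25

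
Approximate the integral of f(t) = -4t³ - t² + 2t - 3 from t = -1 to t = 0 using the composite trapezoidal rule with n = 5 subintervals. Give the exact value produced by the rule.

h = (0 − (-1))/5 = 0.2.
Nodes t₀,…,t₅ = -1, -0.8, -0.6, -0.4, -0.2, 0.
f(t) = -4t³ - t² + 2t - 3: f₀=-2, f₁=-3.192, f₂=-3.696, f₃=-3.704, f₄=-3.408, f₅=-3.
(h/2)·[f₀ + 2f₁ + 2f₂ + 2f₃ + 2f₄ + f₅] = 0.1·(-33) = -3.3.

-3.3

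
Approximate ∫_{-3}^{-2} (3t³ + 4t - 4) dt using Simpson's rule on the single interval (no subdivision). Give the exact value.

S = (b−a)/6 · [f(-3) + 4f(-2.5) + f(-2)] = 0.166667·[(-97) + 4·(-60.875) + (-36)] = -62.75.

-62.75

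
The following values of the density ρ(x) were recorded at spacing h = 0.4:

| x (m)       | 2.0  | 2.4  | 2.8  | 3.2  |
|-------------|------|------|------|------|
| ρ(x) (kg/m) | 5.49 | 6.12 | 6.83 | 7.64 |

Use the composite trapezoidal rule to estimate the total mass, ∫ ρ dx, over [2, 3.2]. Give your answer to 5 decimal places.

h = 0.4, n = 3.
(h/2)·[y₀ + 2y₁ + 2y₂ + y₃] = 0.2·(39.03) = 7.80600.

7.80600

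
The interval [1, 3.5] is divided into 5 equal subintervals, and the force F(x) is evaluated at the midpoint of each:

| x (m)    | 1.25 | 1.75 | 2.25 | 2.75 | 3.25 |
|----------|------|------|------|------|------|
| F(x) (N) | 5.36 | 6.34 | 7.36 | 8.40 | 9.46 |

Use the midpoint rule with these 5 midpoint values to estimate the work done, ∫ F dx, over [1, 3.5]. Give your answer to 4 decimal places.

18.4600

h = 0.5, n = 5.
h·[y(m₁) + y(m₂) + y(m₃) + y(m₄) + y(m₅)] = 0.5·(36.92) = 18.4600.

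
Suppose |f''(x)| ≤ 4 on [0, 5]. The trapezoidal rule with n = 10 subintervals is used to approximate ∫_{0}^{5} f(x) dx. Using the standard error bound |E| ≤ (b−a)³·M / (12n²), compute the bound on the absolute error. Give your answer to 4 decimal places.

0.4167

|E| ≤ (5)³·4 / (12·10²) = 500/1200 = 0.4167.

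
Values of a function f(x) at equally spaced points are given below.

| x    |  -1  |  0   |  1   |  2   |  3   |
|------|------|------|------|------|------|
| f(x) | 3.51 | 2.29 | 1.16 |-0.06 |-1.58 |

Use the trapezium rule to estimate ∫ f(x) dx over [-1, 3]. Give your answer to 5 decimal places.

h = 1, n = 4.
(h/2)·[y₀ + 2y₁ + 2y₂ + 2y₃ + y₄] = 0.5·(8.71) = 4.35500.

4.35500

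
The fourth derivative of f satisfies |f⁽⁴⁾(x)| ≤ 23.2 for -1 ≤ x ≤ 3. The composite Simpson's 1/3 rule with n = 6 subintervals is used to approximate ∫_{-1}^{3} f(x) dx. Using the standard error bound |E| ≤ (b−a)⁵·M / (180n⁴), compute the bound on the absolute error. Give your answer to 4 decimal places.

0.1018

|E| ≤ (4)⁵·23.2 / (180·6⁴) = 23756.8/233280 = 0.1018.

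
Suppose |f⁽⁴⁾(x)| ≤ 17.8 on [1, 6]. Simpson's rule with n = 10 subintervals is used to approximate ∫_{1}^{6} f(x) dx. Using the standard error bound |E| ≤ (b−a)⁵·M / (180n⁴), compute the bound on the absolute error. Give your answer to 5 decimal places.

|E| ≤ (5)⁵·17.8 / (180·10⁴) = 55625/1800000 = 0.03090.

0.03090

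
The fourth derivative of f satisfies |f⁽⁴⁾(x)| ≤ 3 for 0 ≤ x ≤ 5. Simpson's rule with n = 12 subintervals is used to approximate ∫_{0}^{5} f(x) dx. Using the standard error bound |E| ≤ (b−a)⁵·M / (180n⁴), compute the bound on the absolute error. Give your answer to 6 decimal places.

0.002512

|E| ≤ (5)⁵·3 / (180·12⁴) = 9375/3732480 = 0.002512.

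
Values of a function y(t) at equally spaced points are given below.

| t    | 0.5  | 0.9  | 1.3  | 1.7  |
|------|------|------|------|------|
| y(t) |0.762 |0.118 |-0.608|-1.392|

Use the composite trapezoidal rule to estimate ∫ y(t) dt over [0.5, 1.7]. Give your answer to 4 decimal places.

-0.3220

h = 0.4, n = 3.
(h/2)·[y₀ + 2y₁ + 2y₂ + y₃] = 0.2·(-1.610) = -0.3220.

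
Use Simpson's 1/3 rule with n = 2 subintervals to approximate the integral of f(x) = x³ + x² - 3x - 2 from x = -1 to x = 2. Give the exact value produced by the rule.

h = (2 − (-1))/2 = 1.5.
Nodes x₀,…,x₂ = -1, 0.5, 2.
f(x) = x³ + x² - 3x - 2: f₀=1, f₁=-3.125, f₂=4.
(h/3)·[f₀ + 4f₁ + f₂] = 0.5·(-7.5) = -3.75.

-3.75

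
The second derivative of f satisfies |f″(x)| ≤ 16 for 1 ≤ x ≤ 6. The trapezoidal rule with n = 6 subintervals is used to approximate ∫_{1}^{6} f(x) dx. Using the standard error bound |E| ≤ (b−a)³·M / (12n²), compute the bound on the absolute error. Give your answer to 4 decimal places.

4.6296

|E| ≤ (5)³·16 / (12·6²) = 2000/432 = 4.6296.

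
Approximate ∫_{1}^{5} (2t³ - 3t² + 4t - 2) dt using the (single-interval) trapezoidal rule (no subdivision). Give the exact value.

388

T = (b−a)/2 · [f(1) + f(5)] = 2·[1 + 193] = 388.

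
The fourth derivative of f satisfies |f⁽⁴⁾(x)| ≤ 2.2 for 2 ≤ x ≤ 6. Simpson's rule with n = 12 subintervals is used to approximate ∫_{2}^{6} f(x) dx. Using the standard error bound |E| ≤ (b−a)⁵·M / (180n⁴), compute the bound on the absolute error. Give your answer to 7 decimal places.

|E| ≤ (4)⁵·2.2 / (180·12⁴) = 2252.8/3732480 = 0.0006036.

0.0006036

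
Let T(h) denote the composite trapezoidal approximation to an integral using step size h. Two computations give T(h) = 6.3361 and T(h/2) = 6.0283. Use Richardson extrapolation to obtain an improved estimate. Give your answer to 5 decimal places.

5.92570

R = (4·T(h/2) − T(h)) / 3 = (4·6.0283 − 6.3361)/3 = (17.7771)/3 = 5.92570.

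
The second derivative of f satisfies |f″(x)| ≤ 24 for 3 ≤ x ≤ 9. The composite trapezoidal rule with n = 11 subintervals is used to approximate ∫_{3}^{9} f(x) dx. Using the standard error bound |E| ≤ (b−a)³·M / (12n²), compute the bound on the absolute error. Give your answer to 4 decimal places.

3.5702

|E| ≤ (6)³·24 / (12·11²) = 5184/1452 = 3.5702.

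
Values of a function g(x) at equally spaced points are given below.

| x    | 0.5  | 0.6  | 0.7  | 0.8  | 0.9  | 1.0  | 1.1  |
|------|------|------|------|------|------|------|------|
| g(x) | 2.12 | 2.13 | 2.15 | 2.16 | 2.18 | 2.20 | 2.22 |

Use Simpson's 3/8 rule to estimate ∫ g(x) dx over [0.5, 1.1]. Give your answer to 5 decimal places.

1.29900

h = 0.1, n = 6.
(3h/8)·[y₀ + 3y₁ + 3y₂ + 2y₃ + 3y₄ + 3y₅ + y₆] = 0.0375·(34.64) = 1.29900.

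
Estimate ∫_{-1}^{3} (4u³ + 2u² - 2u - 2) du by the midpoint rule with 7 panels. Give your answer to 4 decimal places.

81.1429

h = (3 − (-1))/7 = 0.571429.
Midpoints m₁,…,m₇ = -0.714286, -0.142857, 0.428571, 1, 1.571429, 2.142857, 2.714286.
f(m₁)=-1.008746, f(m₂)=-1.685131, f(m₃)=-2.174927, f(m₄)=2, f(m₅)=15.317784, f(m₆)=42.256560, f(m₇)=87.294461.
h·[f(m₁) + f(m₂) + f(m₃) + f(m₄) + f(m₅) + f(m₆) + f(m₇)] = 0.571429·(142) = 81.1429.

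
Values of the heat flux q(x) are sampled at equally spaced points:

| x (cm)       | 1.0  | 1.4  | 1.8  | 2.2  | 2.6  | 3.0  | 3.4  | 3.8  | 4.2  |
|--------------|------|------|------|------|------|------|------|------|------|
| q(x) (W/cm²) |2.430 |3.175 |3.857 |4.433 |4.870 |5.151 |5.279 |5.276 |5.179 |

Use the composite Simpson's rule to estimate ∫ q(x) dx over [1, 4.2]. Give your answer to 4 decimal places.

14.3681

h = 0.4, n = 8.
(h/3)·[y₀ + 4y₁ + 2y₂ + 4y₃ + 2y₄ + 4y₅ + 2y₆ + 4y₇ + y₈] = 0.133333·(107.761) = 14.3681.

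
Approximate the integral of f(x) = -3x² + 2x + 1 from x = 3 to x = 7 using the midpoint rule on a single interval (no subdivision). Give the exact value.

-256

M = (b−a)·f(5) = 4·(-64) = -256.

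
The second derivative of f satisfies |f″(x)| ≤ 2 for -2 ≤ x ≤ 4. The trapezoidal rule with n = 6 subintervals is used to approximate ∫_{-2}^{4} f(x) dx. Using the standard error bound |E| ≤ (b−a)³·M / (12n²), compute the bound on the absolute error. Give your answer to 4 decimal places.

|E| ≤ (6)³·2 / (12·6²) = 432/432 = 1.0000.

1.0000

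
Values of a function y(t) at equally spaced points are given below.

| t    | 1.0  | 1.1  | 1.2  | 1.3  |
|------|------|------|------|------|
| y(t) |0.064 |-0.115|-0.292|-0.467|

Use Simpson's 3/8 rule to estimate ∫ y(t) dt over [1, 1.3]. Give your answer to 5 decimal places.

h = 0.1, n = 3.
(3h/8)·[y₀ + 3y₁ + 3y₂ + y₃] = 0.0375·(-1.624) = -0.06090.

-0.06090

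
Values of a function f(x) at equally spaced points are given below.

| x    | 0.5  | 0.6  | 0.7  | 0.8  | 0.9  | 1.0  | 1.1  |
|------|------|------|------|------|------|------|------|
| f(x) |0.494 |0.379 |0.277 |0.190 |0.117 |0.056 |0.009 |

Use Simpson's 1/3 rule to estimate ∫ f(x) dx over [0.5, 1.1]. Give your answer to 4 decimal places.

h = 0.1, n = 6.
(h/3)·[y₀ + 4y₁ + 2y₂ + 4y₃ + 2y₄ + 4y₅ + y₆] = 0.033333·(3.791) = 0.1264.

0.1264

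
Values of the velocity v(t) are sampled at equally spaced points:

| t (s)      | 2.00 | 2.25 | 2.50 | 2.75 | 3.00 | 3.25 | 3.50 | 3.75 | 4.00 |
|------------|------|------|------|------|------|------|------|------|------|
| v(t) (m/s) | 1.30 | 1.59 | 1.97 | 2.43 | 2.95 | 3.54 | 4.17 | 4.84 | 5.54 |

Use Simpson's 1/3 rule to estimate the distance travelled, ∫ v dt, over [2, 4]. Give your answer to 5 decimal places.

6.21833

h = 0.25, n = 8.
(h/3)·[y₀ + 4y₁ + 2y₂ + 4y₃ + 2y₄ + 4y₅ + 2y₆ + 4y₇ + y₈] = 0.083333·(74.62) = 6.21833.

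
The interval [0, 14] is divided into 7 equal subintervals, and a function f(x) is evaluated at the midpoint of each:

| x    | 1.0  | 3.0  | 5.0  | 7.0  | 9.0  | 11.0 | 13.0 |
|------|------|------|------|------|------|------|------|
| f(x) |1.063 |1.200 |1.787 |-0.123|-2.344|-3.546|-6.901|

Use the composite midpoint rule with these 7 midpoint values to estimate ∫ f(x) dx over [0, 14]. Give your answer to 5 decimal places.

-17.72800

h = 2, n = 7.
h·[y(m₁) + y(m₂) + y(m₃) + y(m₄) + y(m₅) + y(m₆) + y(m₇)] = 2·(-8.864) = -17.72800.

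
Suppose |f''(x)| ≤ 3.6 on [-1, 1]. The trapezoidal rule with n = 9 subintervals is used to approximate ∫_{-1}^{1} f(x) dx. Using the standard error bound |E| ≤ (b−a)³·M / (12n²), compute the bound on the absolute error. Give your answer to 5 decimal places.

0.02963

|E| ≤ (2)³·3.6 / (12·9²) = 28.8/972 = 0.02963.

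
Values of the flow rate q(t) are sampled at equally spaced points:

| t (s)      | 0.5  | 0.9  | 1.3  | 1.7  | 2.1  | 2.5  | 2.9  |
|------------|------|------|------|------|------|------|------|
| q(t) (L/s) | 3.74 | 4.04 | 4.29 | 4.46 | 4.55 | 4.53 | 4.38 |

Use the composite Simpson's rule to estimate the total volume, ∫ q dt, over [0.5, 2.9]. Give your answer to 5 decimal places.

10.38933

h = 0.4, n = 6.
(h/3)·[y₀ + 4y₁ + 2y₂ + 4y₃ + 2y₄ + 4y₅ + y₆] = 0.133333·(77.92) = 10.38933.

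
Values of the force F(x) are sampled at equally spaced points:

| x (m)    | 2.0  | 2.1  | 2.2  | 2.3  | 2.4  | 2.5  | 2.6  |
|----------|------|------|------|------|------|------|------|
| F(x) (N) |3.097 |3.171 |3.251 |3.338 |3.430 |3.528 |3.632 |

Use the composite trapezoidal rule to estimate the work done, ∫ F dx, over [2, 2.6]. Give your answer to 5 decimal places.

2.00825

h = 0.1, n = 6.
(h/2)·[y₀ + 2y₁ + 2y₂ + 2y₃ + 2y₄ + 2y₅ + y₆] = 0.05·(40.165) = 2.00825.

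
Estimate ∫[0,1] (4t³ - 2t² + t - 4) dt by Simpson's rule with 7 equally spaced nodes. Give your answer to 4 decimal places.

-3.1667

h = (1 − 0)/6 = 0.166667.
Nodes t₀,…,t₆ = 0, 0.166667, 0.333333, 0.5, 0.666667, 0.833333, 1.
f(t) = 4t³ - 2t² + t - 4: f₀=-4, f₁=-3.870370, f₂=-3.740741, f₃=-3.5, f₄=-3.037037, f₅=-2.240741, f₆=-1.
(h/3)·[f₀ + 4f₁ + 2f₂ + 4f₃ + 2f₄ + 4f₅ + f₆] = 0.055556·(-57) = -3.1667.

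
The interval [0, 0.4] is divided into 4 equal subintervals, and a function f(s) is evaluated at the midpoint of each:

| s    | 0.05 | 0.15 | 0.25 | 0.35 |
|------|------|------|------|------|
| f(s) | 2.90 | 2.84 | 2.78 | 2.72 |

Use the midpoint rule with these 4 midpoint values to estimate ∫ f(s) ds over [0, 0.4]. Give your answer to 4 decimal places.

h = 0.1, n = 4.
h·[y(m₁) + y(m₂) + y(m₃) + y(m₄)] = 0.1·(11.24) = 1.1240.

1.1240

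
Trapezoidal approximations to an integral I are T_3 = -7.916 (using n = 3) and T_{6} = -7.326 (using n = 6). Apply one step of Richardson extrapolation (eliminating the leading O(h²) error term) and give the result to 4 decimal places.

-7.1293

R = (4·T_{6} − T_3) / 3 = (4·(-7.326) − (-7.916))/3 = (-21.388)/3 = -7.1293.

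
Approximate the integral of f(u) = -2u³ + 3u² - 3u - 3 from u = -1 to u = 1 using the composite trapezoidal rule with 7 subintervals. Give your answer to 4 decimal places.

h = (1 − (-1))/7 = 0.285714.
Nodes u₀,…,u₇ = -1, -0.714286, -0.428571, -0.142857, 0.142857, 0.428571, 0.714286, 1.
f(u) = -2u³ + 3u² - 3u - 3: f₀=5, f₁=1.402332, f₂=-1.005831, f₃=-2.504373, f₄=-3.373178, f₅=-3.892128, f₆=-4.341108, f₇=-5.
(h/2)·[f₀ + 2f₁ + 2f₂ + 2f₃ + 2f₄ + 2f₅ + 2f₆ + f₇] = 0.142857·(-27.428571) = -3.9184.

-3.9184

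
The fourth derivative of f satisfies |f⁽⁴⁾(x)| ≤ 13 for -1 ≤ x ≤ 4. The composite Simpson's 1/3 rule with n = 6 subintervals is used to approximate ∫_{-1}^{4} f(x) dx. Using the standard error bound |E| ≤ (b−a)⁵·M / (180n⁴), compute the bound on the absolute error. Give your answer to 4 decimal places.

0.1741

|E| ≤ (5)⁵·13 / (180·6⁴) = 40625/233280 = 0.1741.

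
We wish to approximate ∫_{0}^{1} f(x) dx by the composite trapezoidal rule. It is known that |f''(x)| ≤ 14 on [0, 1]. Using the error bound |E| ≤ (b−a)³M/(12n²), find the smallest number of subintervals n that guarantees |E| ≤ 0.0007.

Need 14/(12n²) ≤ 0.0007.
n² ≥ 14/(12·0.0007) = 1666.67 ⇒ n ≥ 40.8248, so the smallest n is 41.

41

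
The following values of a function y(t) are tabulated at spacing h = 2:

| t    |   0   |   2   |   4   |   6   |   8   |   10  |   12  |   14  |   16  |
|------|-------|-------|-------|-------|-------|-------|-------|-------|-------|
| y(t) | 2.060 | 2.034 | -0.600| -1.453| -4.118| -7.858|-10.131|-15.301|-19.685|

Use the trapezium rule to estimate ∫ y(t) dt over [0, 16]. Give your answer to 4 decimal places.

-92.4790

h = 2, n = 8.
(h/2)·[y₀ + 2y₁ + 2y₂ + 2y₃ + 2y₄ + 2y₅ + 2y₆ + 2y₇ + y₈] = 1·(-92.479) = -92.4790.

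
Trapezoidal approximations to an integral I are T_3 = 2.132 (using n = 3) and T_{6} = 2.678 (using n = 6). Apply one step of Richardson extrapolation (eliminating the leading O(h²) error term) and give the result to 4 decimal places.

R = (4·T_{6} − T_3) / 3 = (4·2.678 − 2.132)/3 = (8.580)/3 = 2.8600.

2.8600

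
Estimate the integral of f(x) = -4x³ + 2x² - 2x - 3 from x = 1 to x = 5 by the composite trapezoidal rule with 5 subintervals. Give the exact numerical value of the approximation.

h = (5 − 1)/5 = 0.8.
Nodes x₀,…,x₅ = 1, 1.8, 2.6, 3.4, 4.2, 5.
f(x) = -4x³ + 2x² - 2x - 3: f₀=-7, f₁=-23.448, f₂=-64.984, f₃=-143.896, f₄=-272.472, f₅=-463.
(h/2)·[f₀ + 2f₁ + 2f₂ + 2f₃ + 2f₄ + f₅] = 0.4·(-1479.6) = -591.84.

-591.84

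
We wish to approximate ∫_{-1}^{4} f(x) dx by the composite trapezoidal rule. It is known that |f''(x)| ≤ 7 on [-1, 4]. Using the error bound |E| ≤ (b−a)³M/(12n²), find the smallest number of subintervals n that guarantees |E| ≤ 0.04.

Need 875/(12n²) ≤ 0.04.
n² ≥ 875/(12·0.04) = 1822.92 ⇒ n ≥ 42.6956, so the smallest n is 43.

43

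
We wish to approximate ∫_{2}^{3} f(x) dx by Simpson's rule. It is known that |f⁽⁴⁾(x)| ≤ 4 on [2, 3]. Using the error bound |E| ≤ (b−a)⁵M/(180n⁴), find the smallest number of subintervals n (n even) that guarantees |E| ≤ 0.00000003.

30

Need 4/(180n⁴) ≤ 0.00000003.
n⁴ ≥ 4/(180·0.00000003) = 740741 ⇒ n ≥ 29.3371, so the smallest even n is 30. (n must be even for Simpson's rule.)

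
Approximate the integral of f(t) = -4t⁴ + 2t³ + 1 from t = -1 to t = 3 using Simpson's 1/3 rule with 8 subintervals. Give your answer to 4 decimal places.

h = (3 − (-1))/8 = 0.5.
Nodes t₀,…,t₈ = -1, -0.5, 0, 0.5, 1, 1.5, 2, 2.5, 3.
f(t) = -4t⁴ + 2t³ + 1: f₀=-5, f₁=0.5, f₂=1, f₃=1, f₄=-1, f₅=-12.5, f₆=-47, f₇=-124, f₈=-269.
(h/3)·[f₀ + 4f₁ + 2f₂ + 4f₃ + 2f₄ + 4f₅ + 2f₆ + 4f₇ + f₈] = 0.166667·(-908) = -151.3333.

-151.3333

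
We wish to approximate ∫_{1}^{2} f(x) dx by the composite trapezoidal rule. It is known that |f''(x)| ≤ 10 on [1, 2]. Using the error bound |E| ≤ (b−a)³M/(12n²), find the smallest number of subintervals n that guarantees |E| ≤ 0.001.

Need 10/(12n²) ≤ 0.001.
n² ≥ 10/(12·0.001) = 833.333 ⇒ n ≥ 28.8675, so the smallest n is 29.

29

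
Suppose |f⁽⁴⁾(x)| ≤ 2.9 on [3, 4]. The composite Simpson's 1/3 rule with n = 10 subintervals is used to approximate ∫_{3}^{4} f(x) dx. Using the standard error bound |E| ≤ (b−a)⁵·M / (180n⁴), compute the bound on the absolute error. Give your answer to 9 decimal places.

|E| ≤ (1)⁵·2.9 / (180·10⁴) = 2.9/1800000 = 0.000001611.

0.000001611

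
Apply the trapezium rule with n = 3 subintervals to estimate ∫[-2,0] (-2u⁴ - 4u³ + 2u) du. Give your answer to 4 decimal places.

h = (0 − (-2))/3 = 0.666667.
Nodes u₀,…,u₃ = -2, -1.333333, -0.666667, 0.
f(u) = -2u⁴ - 4u³ + 2u: f₀=-4, f₁=0.493827, f₂=-0.543210, f₃=0.
(h/2)·[f₀ + 2f₁ + 2f₂ + f₃] = 0.333333·(-4.098765) = -1.3663.

-1.3663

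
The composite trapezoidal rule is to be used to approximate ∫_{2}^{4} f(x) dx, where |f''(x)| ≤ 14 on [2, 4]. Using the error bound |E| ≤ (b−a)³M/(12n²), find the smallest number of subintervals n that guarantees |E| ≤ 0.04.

Need 112/(12n²) ≤ 0.04.
n² ≥ 112/(12·0.04) = 233.333 ⇒ n ≥ 15.2753, so the smallest n is 16.

16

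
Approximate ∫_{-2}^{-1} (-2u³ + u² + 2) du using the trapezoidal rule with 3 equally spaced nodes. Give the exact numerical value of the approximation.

12.25

h = (-1 − (-2))/2 = 0.5.
Nodes u₀,…,u₂ = -2, -1.5, -1.
f(u) = -2u³ + u² + 2: f₀=22, f₁=11, f₂=5.
(h/2)·[f₀ + 2f₁ + f₂] = 0.25·(49) = 12.25.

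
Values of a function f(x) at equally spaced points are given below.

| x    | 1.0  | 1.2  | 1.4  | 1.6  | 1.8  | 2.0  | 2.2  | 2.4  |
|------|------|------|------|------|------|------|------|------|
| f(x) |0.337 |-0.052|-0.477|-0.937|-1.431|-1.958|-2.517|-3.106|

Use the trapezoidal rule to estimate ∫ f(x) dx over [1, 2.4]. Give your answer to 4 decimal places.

h = 0.2, n = 7.
(h/2)·[y₀ + 2y₁ + 2y₂ + 2y₃ + 2y₄ + 2y₅ + 2y₆ + y₇] = 0.1·(-17.513) = -1.7513.

-1.7513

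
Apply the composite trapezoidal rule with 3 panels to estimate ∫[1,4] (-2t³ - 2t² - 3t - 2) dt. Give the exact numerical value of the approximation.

-206.5

h = (4 − 1)/3 = 1.
Nodes t₀,…,t₃ = 1, 2, 3, 4.
f(t) = -2t³ - 2t² - 3t - 2: f₀=-9, f₁=-32, f₂=-83, f₃=-174.
(h/2)·[f₀ + 2f₁ + 2f₂ + f₃] = 0.5·(-413) = -206.5.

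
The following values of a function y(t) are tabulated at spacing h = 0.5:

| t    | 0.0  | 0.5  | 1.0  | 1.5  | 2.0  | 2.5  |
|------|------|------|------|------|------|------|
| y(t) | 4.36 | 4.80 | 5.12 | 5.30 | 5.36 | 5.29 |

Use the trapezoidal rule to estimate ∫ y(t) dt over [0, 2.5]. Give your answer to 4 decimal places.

12.7025

h = 0.5, n = 5.
(h/2)·[y₀ + 2y₁ + 2y₂ + 2y₃ + 2y₄ + y₅] = 0.25·(50.81) = 12.7025.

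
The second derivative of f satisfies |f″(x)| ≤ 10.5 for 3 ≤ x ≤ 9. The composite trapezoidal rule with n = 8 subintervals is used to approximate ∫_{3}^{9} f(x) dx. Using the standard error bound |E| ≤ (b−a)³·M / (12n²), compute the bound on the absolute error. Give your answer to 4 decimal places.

|E| ≤ (6)³·10.5 / (12·8²) = 2268/768 = 2.9531.

2.9531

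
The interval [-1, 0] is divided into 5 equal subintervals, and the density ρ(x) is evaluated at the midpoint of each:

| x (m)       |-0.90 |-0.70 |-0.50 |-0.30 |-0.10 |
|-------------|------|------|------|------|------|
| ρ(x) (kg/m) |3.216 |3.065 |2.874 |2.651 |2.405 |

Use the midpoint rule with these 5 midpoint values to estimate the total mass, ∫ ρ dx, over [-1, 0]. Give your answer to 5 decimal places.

2.84220

h = 0.2, n = 5.
h·[y(m₁) + y(m₂) + y(m₃) + y(m₄) + y(m₅)] = 0.2·(14.211) = 2.84220.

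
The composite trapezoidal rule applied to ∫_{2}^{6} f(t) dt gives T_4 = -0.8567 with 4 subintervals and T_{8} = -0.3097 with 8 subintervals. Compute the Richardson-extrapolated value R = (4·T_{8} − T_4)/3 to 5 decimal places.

R = (4·T_{8} − T_4) / 3 = (4·(-0.3097) − (-0.8567))/3 = (-0.3821)/3 = -0.12737.

-0.12737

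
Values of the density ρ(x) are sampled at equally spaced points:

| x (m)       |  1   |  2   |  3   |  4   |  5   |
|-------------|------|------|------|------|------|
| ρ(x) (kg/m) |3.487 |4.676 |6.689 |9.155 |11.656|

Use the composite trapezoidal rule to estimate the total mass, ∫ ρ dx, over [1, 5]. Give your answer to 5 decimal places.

28.09150

h = 1, n = 4.
(h/2)·[y₀ + 2y₁ + 2y₂ + 2y₃ + y₄] = 0.5·(56.183) = 28.09150.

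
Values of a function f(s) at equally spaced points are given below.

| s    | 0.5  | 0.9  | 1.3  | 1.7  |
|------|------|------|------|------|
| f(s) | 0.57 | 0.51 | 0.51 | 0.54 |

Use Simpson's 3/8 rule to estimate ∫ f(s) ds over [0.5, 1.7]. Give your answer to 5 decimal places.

0.62550

h = 0.4, n = 3.
(3h/8)·[y₀ + 3y₁ + 3y₂ + y₃] = 0.15·(4.17) = 0.62550.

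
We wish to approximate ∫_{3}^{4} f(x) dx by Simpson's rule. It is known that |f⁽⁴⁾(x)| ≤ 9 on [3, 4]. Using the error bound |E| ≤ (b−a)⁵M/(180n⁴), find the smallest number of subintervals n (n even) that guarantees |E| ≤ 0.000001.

16

Need 9/(180n⁴) ≤ 0.000001.
n⁴ ≥ 9/(180·0.000001) = 50000 ⇒ n ≥ 14.9535, so the smallest even n is 16. (n must be even for Simpson's rule.)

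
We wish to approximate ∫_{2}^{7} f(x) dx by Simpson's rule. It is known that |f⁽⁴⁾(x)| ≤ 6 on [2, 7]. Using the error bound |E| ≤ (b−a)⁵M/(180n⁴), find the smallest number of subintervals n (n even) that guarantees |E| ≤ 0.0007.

20

Need 18750/(180n⁴) ≤ 0.0007.
n⁴ ≥ 18750/(180·0.0007) = 148810 ⇒ n ≥ 19.6407, so the smallest even n is 20. (n must be even for Simpson's rule.)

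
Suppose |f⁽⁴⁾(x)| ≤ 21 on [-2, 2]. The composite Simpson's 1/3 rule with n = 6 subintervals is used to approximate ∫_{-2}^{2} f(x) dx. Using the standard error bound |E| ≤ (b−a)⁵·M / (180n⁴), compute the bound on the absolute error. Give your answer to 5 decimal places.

|E| ≤ (4)⁵·21 / (180·6⁴) = 21504/233280 = 0.09218.

0.09218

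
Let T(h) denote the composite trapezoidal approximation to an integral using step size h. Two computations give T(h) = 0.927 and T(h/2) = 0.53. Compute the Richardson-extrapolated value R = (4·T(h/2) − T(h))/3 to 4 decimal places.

R = (4·T(h/2) − T(h)) / 3 = (4·0.53 − 0.927)/3 = (1.193)/3 = 0.3977.

0.3977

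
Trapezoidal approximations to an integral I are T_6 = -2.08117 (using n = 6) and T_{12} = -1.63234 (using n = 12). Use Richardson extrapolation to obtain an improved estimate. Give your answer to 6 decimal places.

R = (4·T_{12} − T_6) / 3 = (4·(-1.63234) − (-2.08117))/3 = (-4.44819)/3 = -1.482730.

-1.482730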